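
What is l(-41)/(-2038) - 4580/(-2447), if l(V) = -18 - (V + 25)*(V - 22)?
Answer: 5922331/2493493 ≈ 2.3751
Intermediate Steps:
l(V) = -18 - (-22 + V)*(25 + V) (l(V) = -18 - (25 + V)*(-22 + V) = -18 - (-22 + V)*(25 + V))
l(-41)/(-2038) - 4580/(-2447) = (532 - 1*(-41)**2 - 3*(-41))/(-2038) - 4580/(-2447) = (532 - 1*1681 + 123)*(-1/2038) - 4580*(-1/2447) = (532 - 1681 + 123)*(-1/2038) + 4580/2447 = -1026*(-1/2038) + 4580/2447 = 513/1019 + 4580/2447 = 5922331/2493493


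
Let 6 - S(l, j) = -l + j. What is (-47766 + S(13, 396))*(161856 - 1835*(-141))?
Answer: -20248512513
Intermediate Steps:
S(l, j) = 6 + l - j (S(l, j) = 6 - (-l + j) = 6 - (j - l) = 6 + (l - j) = 6 + l - j)
(-47766 + S(13, 396))*(161856 - 1835*(-141)) = (-47766 + (6 + 13 - 1*396))*(161856 - 1835*(-141)) = (-47766 + (6 + 13 - 396))*(161856 + 258735) = (-47766 - 377)*420591 = -48143*420591 = -20248512513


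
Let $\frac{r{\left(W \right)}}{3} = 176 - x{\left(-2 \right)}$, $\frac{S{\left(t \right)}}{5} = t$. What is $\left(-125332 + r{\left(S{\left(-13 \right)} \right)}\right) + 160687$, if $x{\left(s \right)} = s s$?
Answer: $35871$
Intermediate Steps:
$x{\left(s \right)} = s^{2}$
$S{\left(t \right)} = 5 t$
$r{\left(W \right)} = 516$ ($r{\left(W \right)} = 3 \left(176 - \left(-2\right)^{2}\right) = 3 \left(176 - 4\right) = 3 \cdot 172 = 516$)
$\left(-125332 + r{\left(S{\left(-13 \right)} \right)}\right) + 160687 = \left(-125332 + 516\right) + 160687 = -124816 + 160687 = 35871$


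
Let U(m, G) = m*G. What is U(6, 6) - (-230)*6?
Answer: 1416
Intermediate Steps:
U(m, G) = G*m
U(6, 6) - (-230)*6 = 6*6 - (-230)*6 = 36 - 46*(-30) = 36 + 1380 = 1416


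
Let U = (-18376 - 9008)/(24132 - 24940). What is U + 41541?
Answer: 4199064/101 ≈ 41575.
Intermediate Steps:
U = 3423/101 (U = -27384/(-808) = -27384*(-1/808) = 3423/101 ≈ 33.891)
U + 41541 = 3423/101 + 41541 = 4199064/101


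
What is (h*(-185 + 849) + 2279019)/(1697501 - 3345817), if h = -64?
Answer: -2236523/1648316 ≈ -1.3569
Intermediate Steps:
(h*(-185 + 849) + 2279019)/(1697501 - 3345817) = (-64*(-185 + 849) + 2279019)/(1697501 - 3345817) = (-64*664 + 2279019)/(-1648316) = (-42496 + 2279019)*(-1/1648316) = 2236523*(-1/1648316) = -2236523/1648316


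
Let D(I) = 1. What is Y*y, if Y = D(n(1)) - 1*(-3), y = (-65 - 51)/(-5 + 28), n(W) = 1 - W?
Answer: -464/23 ≈ -20.174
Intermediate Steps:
y = -116/23 ≈ -5.0435
Y = 4 (Y = 1 - 1*(-3) = 1 + 3 = 4)
Y*y = 4*(-116/23) = -464/23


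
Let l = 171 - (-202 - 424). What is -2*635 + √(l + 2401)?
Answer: -1270 + √3198 ≈ -1213.4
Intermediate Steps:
l = 797 (l = 171 - 1*(-626) = 171 + 626 = 797)
-2*635 + √(l + 2401) = -2*635 + √(797 + 2401) = -1270 + √3198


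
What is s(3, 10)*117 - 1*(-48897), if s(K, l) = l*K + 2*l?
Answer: 54747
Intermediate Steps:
s(K, l) = 2*l + K*l (s(K, l) = K*l + 2*l = 2*l + K*l)
s(3, 10)*117 - 1*(-48897) = (10*(2 + 3))*117 - 1*(-48897) = (10*5)*117 + 48897 = 50*117 + 48897 = 5850 + 48897 = 54747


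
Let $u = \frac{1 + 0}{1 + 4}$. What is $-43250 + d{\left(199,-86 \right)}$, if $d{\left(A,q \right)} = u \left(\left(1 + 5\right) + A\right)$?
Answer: $-43209$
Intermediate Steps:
$u = \frac{1}{5}$ ($u = 1 \cdot \frac{1}{5} = \frac{1}{5} \approx 0.2$)
$d{\left(A,q \right)} = \frac{6}{5} + \frac{A}{5}$ ($d{\left(A,q \right)} = \frac{\left(1 + 5\right) + A}{5} = \frac{6 + A}{5} = \frac{6}{5} + \frac{A}{5}$)
$-43250 + d{\left(199,-86 \right)} = -43250 + \left(\frac{6}{5} + \frac{1}{5} \cdot 199\right) = -43250 + \left(\frac{6}{5} + \frac{199}{5}\right) = -43250 + 41 = -43209$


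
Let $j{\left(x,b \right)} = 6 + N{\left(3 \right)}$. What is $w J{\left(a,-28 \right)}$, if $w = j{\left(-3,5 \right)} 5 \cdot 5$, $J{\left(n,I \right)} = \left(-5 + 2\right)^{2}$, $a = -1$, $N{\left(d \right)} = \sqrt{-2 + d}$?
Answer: $1575$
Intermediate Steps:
$j{\left(x,b \right)} = 7$ ($j{\left(x,b \right)} = 6 + \sqrt{-2 + 3} = 6 + \sqrt{1} = 6 + 1 = 7$)
$J{\left(n,I \right)} = 9$ ($J{\left(n,I \right)} = \left(-3\right)^{2} = 9$)
$w = 175$ ($w = 7 \cdot 5 \cdot 5 = 35 \cdot 5 = 175$)
$w J{\left(a,-28 \right)} = 175 \cdot 9 = 1575$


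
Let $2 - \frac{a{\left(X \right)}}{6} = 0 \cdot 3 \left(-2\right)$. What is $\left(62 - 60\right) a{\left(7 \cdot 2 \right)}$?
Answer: $24$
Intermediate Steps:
$a{\left(X \right)} = 12$ ($a{\left(X \right)} = 12 - 6 \cdot 0 \cdot 3 \left(-2\right) = 12 - 6 \cdot 0 \left(-2\right) = 12 - 0 = 12 + 0 = 12$)
$\left(62 - 60\right) a{\left(7 \cdot 2 \right)} = \left(62 - 60\right) 12 = 2 \cdot 12 = 24$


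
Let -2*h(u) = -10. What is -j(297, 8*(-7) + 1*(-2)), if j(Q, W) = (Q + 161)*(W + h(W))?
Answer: 24274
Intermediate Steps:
h(u) = 5 (h(u) = -1/2*(-10) = 5)
j(Q, W) = (5 + W)*(161 + Q) (j(Q, W) = (Q + 161)*(W + 5) = (161 + Q)*(5 + W) = (5 + W)*(161 + Q))
-j(297, 8*(-7) + 1*(-2)) = -(805 + 5*297 + 161*(8*(-7) + 1*(-2)) + 297*(8*(-7) + 1*(-2))) = -(805 + 1485 + 161*(-56 - 2) + 297*(-56 - 2)) = -(805 + 1485 + 161*(-58) + 297*(-58)) = -(805 + 1485 - 9338 - 17226) = -1*(-24274) = 24274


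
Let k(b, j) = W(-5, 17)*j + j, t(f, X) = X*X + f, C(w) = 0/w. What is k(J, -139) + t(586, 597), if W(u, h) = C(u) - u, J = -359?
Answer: 356161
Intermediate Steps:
C(w) = 0
W(u, h) = -u (W(u, h) = 0 - u = -u)
t(f, X) = f + X² (t(f, X) = X² + f = f + X²)
k(b, j) = 6*j (k(b, j) = (-1*(-5))*j + j = 5*j + j = 6*j)
k(J, -139) + t(586, 597) = 6*(-139) + (586 + 597²) = -834 + (586 + 356409) = -834 + 356995 = 356161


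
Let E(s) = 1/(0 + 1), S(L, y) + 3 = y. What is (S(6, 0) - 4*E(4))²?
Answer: 49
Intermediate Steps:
S(L, y) = -3 + y
E(s) = 1 (E(s) = 1/1 = 1)
(S(6, 0) - 4*E(4))² = ((-3 + 0) - 4*1)² = (-3 - 4)² = (-7)² = 49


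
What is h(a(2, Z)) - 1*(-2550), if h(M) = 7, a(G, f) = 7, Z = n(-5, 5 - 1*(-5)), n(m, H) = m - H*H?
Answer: 2557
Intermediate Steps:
n(m, H) = m - H²
Z = -105 (Z = -5 - (5 - 1*(-5))² = -5 - (5 + 5)² = -5 - 1*10² = -5 - 1*100 = -5 - 100 = -105)
h(a(2, Z)) - 1*(-2550) = 7 - 1*(-2550) = 7 + 2550 = 2557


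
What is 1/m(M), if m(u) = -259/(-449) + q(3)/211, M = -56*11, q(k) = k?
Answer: 94739/55996 ≈ 1.6919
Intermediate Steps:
M = -616
m(u) = 55996/94739 (m(u) = -259/(-449) + 3/211 = -259*(-1/449) + 3*(1/211) = 259/449 + 3/211 = 55996/94739)
1/m(M) = 1/(55996/94739) = 94739/55996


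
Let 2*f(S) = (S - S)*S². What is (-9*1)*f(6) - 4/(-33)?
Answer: 4/33 ≈ 0.12121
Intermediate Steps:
f(S) = 0 (f(S) = ((S - S)*S²)/2 = (0*S²)/2 = (½)*0 = 0)
(-9*1)*f(6) - 4/(-33) = -9*1*0 - 4/(-33) = -9*0 - 4*(-1/33) = 0 + 4/33 = 4/33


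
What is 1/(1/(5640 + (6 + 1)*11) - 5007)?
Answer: -5717/28625018 ≈ -0.00019972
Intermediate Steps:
1/(1/(5640 + (6 + 1)*11) - 5007) = 1/(1/(5640 + 7*11) - 5007) = 1/(1/(5640 + 77) - 5007) = 1/(1/5717 - 5007) = 1/(-28625018/5717) = -5717/28625018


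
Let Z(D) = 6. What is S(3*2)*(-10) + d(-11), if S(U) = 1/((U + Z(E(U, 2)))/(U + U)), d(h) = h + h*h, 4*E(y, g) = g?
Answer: 100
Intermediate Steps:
E(y, g) = g/4
d(h) = h + h**2
S(U) = 2*U/(6 + U) (S(U) = 1/((U + 6)/(U + U)) = 1/((6 + U)/((2*U))) = 1/((6 + U)*(1/(2*U))) = 1/((6 + U)/(2*U)) = 2*U/(6 + U))
S(3*2)*(-10) + d(-11) = (2*(3*2)/(6 + 3*2))*(-10) - 11*(1 - 11) = (2*6/(6 + 6))*(-10) - 11*(-10) = (2*6/12)*(-10) + 110 = (2*6*(1/12))*(-10) + 110 = 1*(-10) + 110 = -10 + 110 = 100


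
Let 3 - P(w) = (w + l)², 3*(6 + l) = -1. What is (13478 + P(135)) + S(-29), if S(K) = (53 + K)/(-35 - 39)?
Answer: -1023787/333 ≈ -3074.4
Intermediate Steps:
l = -19/3 (l = -6 + (⅓)*(-1) = -6 - ⅓ = -19/3 ≈ -6.3333)
P(w) = 3 - (-19/3 + w)² (P(w) = 3 - (w - 19/3)² = 3 - (-19/3 + w)²)
S(K) = -53/74 - K/74 (S(K) = (53 + K)/(-74) = (53 + K)*(-1/74) = -53/74 - K/74)
(13478 + P(135)) + S(-29) = (13478 + (3 - (-19 + 3*135)²/9)) + (-53/74 - 1/74*(-29)) = (13478 + (3 - (-19 + 405)²/9)) + (-53/74 + 29/74) = (13478 + (3 - ⅑*386²)) - 12/37 = (13478 + (3 - ⅑*148996)) - 12/37 = (13478 + (3 - 148996/9)) - 12/37 = (13478 - 148969/9) - 12/37 = -27667/9 - 12/37 = -1023787/333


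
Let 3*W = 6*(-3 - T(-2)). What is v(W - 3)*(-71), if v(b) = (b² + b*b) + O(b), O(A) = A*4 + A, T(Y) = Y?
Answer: -1775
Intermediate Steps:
O(A) = 5*A (O(A) = 4*A + A = 5*A)
W = -2 (W = (6*(-3 - 1*(-2)))/3 = (6*(-3 + 2))/3 = (6*(-1))/3 = (⅓)*(-6) = -2)
v(b) = 2*b² + 5*b (v(b) = (b² + b*b) + 5*b = (b² + b²) + 5*b = 2*b² + 5*b)
v(W - 3)*(-71) = ((-2 - 3)*(5 + 2*(-2 - 3)))*(-71) = -5*(5 + 2*(-5))*(-71) = -5*(5 - 10)*(-71) = -5*(-5)*(-71) = 25*(-71) = -1775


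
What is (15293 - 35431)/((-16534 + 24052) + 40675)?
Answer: -20138/48193 ≈ -0.41786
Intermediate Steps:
(15293 - 35431)/((-16534 + 24052) + 40675) = -20138/(7518 + 40675) = -20138/48193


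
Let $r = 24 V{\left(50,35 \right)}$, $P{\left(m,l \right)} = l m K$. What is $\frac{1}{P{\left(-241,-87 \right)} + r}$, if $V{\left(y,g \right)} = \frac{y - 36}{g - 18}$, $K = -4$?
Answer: $- \frac{17}{1425420} \approx -1.1926 \cdot 10^{-5}$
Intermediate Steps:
$V{\left(y,g \right)} = \frac{-36 + y}{-18 + g}$
$P{\left(m,l \right)} = - 4 l m$ ($P{\left(m,l \right)} = l m \left(-4\right) = - 4 l m$)
$r = \frac{336}{17}$ ($r = 24 \frac{-36 + 50}{-18 + 35} = 24 \cdot \frac{1}{17} \cdot 14 = 24 \cdot \frac{14}{17} = \frac{336}{17} \approx 19.765$)
$\frac{1}{P{\left(-241,-87 \right)} + r} = \frac{1}{\left(-4\right) \left(-87\right) \left(-241\right) + \frac{336}{17}} = \frac{1}{-83868 + \frac{336}{17}} = \frac{1}{- \frac{1425420}{17}} = - \frac{17}{1425420}$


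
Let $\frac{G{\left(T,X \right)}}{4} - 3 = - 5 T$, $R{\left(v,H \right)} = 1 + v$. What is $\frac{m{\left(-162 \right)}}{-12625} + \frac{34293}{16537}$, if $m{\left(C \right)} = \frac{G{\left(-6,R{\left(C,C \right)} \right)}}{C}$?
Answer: $\frac{508260443}{245089125} \approx 2.0738$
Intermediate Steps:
$G{\left(T,X \right)} = 12 - 20 T$ ($G{\left(T,X \right)} = 12 + 4 \left(- 5 T\right) = 12 - 20 T$)
$m{\left(C \right)} = \frac{132}{C}$ ($m{\left(C \right)} = \frac{12 - -120}{C} = \frac{12 + 120}{C} = \frac{132}{C}$)
$\frac{m{\left(-162 \right)}}{-12625} + \frac{34293}{16537} = \frac{132 \frac{1}{-162}}{-12625} + \frac{34293}{16537} = 132 \left(- \frac{1}{162}\right) \left(- \frac{1}{12625}\right) + 34293 \cdot \frac{1}{16537} = \left(- \frac{22}{27}\right) \left(- \frac{1}{12625}\right) + \frac{1491}{719} = \frac{22}{340875} + \frac{1491}{719} = \frac{508260443}{245089125}$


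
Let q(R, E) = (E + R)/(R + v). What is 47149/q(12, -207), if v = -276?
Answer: 4149112/65 ≈ 63833.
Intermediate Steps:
q(R, E) = (E + R)/(-276 + R) (q(R, E) = (E + R)/(R - 276) = (E + R)/(-276 + R))
47149/q(12, -207) = 47149/(((-207 + 12)/(-276 + 12))) = 47149/((-195/(-264))) = 47149/((-1/264*(-195))) = 47149/(65/88) = 47149*(88/65) = 4149112/65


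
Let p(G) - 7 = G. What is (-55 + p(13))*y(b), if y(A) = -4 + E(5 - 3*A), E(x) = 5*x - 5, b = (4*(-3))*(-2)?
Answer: 12040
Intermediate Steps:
p(G) = 7 + G
b = 24 (b = -12*(-2) = 24)
E(x) = -5 + 5*x
y(A) = 16 - 15*A (y(A) = -4 + (-5 + 5*(5 - 3*A)) = -4 + (-5 + (25 - 15*A)) = -4 + (20 - 15*A) = 16 - 15*A)
(-55 + p(13))*y(b) = (-55 + (7 + 13))*(16 - 15*24) = (-55 + 20)*(16 - 360) = -35*(-344) = 12040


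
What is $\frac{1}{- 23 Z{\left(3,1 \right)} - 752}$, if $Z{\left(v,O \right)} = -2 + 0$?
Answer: $- \frac{1}{706} \approx -0.0014164$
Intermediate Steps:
$Z{\left(v,O \right)} = -2$
$\frac{1}{- 23 Z{\left(3,1 \right)} - 752} = \frac{1}{\left(-23\right) \left(-2\right) - 752} = \frac{1}{46 - 752} = \frac{1}{-706} = - \frac{1}{706}$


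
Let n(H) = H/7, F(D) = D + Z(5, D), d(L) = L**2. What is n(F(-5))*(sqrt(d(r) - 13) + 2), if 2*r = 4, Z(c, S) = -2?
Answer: -2 - 3*I ≈ -2.0 - 3.0*I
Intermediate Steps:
r = 2 (r = (1/2)*4 = 2)
F(D) = -2 + D (F(D) = D - 2 = -2 + D)
n(H) = H/7 (n(H) = H*(1/7) = H/7)
n(F(-5))*(sqrt(d(r) - 13) + 2) = ((-2 - 5)/7)*(sqrt(2**2 - 13) + 2) = ((1/7)*(-7))*(sqrt(4 - 13) + 2) = -(sqrt(-9) + 2) = -(3*I + 2) = -(2 + 3*I) = -2 - 3*I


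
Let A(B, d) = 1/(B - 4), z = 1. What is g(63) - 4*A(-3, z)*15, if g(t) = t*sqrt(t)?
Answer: 60/7 + 189*sqrt(7) ≈ 508.62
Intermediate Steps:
g(t) = t**(3/2)
A(B, d) = 1/(-4 + B)
g(63) - 4*A(-3, z)*15 = 63**(3/2) - 4/(-4 - 3)*15 = 189*sqrt(7) - 4/(-7)*15 = 189*sqrt(7) - 4*(-1/7)*15 = 189*sqrt(7) - (-4)*15/7 = 189*sqrt(7) - 1*(-60/7) = 189*sqrt(7) + 60/7 = 60/7 + 189*sqrt(7)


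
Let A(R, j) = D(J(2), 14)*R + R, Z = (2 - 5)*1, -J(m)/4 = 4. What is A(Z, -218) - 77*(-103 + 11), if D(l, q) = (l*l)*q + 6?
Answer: -3689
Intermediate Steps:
J(m) = -16 (J(m) = -4*4 = -16)
Z = -3 (Z = -3*1 = -3)
D(l, q) = 6 + q*l**2 (D(l, q) = l**2*q + 6 = q*l**2 + 6 = 6 + q*l**2)
A(R, j) = 3591*R (A(R, j) = (6 + 14*(-16)**2)*R + R = (6 + 14*256)*R + R = (6 + 3584)*R + R = 3590*R + R = 3591*R)
A(Z, -218) - 77*(-103 + 11) = 3591*(-3) - 77*(-103 + 11) = -10773 - 77*(-92) = -10773 + 7084 = -3689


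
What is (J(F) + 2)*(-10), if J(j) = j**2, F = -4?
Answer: -180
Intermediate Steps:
(J(F) + 2)*(-10) = ((-4)**2 + 2)*(-10) = (16 + 2)*(-10) = 18*(-10) = -180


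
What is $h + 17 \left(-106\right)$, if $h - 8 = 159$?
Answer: $-1635$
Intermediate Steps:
$h = 167$ ($h = 8 + 159 = 167$)
$h + 17 \left(-106\right) = 167 + 17 \left(-106\right) = 167 - 1802 = -1635$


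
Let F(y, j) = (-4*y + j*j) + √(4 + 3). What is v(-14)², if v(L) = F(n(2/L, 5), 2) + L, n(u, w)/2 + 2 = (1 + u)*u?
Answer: 133771/2401 + 684*√7/49 ≈ 92.647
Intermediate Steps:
n(u, w) = -4 + 2*u*(1 + u) (n(u, w) = -4 + 2*((1 + u)*u) = -4 + 2*(u*(1 + u)) = -4 + 2*u*(1 + u))
F(y, j) = √7 + j² - 4*y (F(y, j) = (-4*y + j²) + √7 = (j² - 4*y) + √7 = √7 + j² - 4*y)
v(L) = 20 + L + √7 - 32/L² - 16/L (v(L) = (√7 + 2² - 4*(-4 + 2*(2/L) + 2*(2/L)²)) + L = (√7 + 4 - 4*(-4 + 4/L + 2*(4/L²))) + L = (√7 + 4 - 4*(-4 + 4/L + 8/L²)) + L = (√7 + 4 + (16 - 32/L² - 16/L)) + L = (20 + √7 - 32/L² - 16/L) + L = 20 + L + √7 - 32/L² - 16/L)
v(-14)² = (20 - 14 + √7 - 32/(-14)² - 16/(-14))² = (20 - 14 + √7 - 32*1/196 - 16*(-1/14))² = (20 - 14 + √7 - 8/49 + 8/7)² = (342/49 + √7)²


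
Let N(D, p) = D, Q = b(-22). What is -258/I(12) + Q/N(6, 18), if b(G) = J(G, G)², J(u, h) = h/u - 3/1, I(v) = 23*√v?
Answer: ⅔ - 43*√3/23 ≈ -2.5715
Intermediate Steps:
J(u, h) = -3 + h/u (J(u, h) = h/u - 3*1 = h/u - 3 = -3 + h/u)
b(G) = 4 (b(G) = (-3 + G/G)² = (-3 + 1)² = (-2)² = 4)
Q = 4
-258/I(12) + Q/N(6, 18) = -258*√3/138 + 4/6 = -258*√3/138 + 4*(⅙) = -258*√3/138 + ⅔ = -43*√3/23 + ⅔ = ⅔ - 43*√3/23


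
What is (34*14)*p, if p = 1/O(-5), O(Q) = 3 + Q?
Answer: -238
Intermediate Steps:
p = -1/2 (p = 1/(3 - 5) = 1/(-2) = -1/2 ≈ -0.50000)
(34*14)*p = (34*14)*(-1/2) = 476*(-1/2) = -238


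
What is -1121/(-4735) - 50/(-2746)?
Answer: 1657508/6501155 ≈ 0.25496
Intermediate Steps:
-1121/(-4735) - 50/(-2746) = -1121*(-1/4735) - 50*(-1/2746) = 1121/4735 + 25/1373 = 1657508/6501155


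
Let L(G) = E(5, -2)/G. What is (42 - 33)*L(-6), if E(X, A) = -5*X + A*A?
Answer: 63/2 ≈ 31.500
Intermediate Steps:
E(X, A) = A² - 5*X (E(X, A) = -5*X + A² = A² - 5*X)
L(G) = -21/G (L(G) = ((-2)² - 5*5)/G = (4 - 25)/G = -21/G)
(42 - 33)*L(-6) = (42 - 33)*(-21/(-6)) = 9*(-21*(-⅙)) = 9*(7/2) = 63/2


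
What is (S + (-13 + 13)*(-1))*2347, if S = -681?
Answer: -1598307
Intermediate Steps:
(S + (-13 + 13)*(-1))*2347 = (-681 + (-13 + 13)*(-1))*2347 = (-681 + 0*(-1))*2347 = (-681 + 0)*2347 = -681*2347 = -1598307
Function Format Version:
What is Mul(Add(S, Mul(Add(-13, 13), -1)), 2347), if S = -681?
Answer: -1598307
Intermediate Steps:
Mul(Add(S, Mul(Add(-13, 13), -1)), 2347) = Mul(Add(-681, Mul(Add(-13, 13), -1)), 2347) = Mul(Add(-681, Mul(0, -1)), 2347) = Mul(Add(-681, 0), 2347) = Mul(-681, 2347) = -1598307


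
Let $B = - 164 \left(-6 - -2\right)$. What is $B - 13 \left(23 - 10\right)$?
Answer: $487$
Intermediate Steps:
$B = 656$ ($B = - 164 \left(-6 + 2\right) = \left(-164\right) \left(-4\right) = 656$)
$B - 13 \left(23 - 10\right) = 656 - 13 \left(23 - 10\right) = 656 - 169 = 487$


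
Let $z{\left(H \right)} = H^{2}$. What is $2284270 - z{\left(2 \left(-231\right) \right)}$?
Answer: $2070826$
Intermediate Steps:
$2284270 - z{\left(2 \left(-231\right) \right)} = 2284270 - \left(2 \left(-231\right)\right)^{2} = 2284270 - \left(-462\right)^{2} = 2284270 - 213444 = 2070826$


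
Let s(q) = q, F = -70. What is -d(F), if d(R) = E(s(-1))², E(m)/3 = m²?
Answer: -9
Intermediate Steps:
E(m) = 3*m²
d(R) = 9 (d(R) = (3*(-1)²)² = (3*1)² = 3² = 9)
-d(F) = -1*9 = -9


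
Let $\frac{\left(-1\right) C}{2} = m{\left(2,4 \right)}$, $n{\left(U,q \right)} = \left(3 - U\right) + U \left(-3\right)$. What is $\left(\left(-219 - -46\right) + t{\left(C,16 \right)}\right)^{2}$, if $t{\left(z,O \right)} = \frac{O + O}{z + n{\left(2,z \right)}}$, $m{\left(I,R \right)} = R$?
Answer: $\frac{5202961}{169} \approx 30787.0$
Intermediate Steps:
$n{\left(U,q \right)} = 3 - 4 U$ ($n{\left(U,q \right)} = \left(3 - U\right) - 3 U = 3 - 4 U$)
$C = -8$ ($C = \left(-2\right) 4 = -8$)
$t{\left(z,O \right)} = \frac{2 O}{-5 + z}$ ($t{\left(z,O \right)} = \frac{O + O}{z + \left(3 - 8\right)} = \frac{2 O}{z + \left(3 - 8\right)} = \frac{2 O}{z - 5} = \frac{2 O}{-5 + z}$)
$\left(\left(-219 - -46\right) + t{\left(C,16 \right)}\right)^{2} = \left(\left(-219 - -46\right) + 2 \cdot 16 \frac{1}{-5 - 8}\right)^{2} = \left(\left(-219 + 46\right) + 2 \cdot 16 \frac{1}{-13}\right)^{2} = \left(-173 + 2 \cdot 16 \left(- \frac{1}{13}\right)\right)^{2} = \left(-173 - \frac{32}{13}\right)^{2} = \left(- \frac{2281}{13}\right)^{2} = \frac{5202961}{169}$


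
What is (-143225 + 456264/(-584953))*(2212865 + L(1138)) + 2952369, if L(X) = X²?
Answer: -293892115700086644/584953 ≈ -5.0242e+11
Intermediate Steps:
(-143225 + 456264/(-584953))*(2212865 + L(1138)) + 2952369 = (-143225 + 456264/(-584953))*(2212865 + 1138²) + 2952369 = (-143225 + 456264*(-1/584953))*(2212865 + 1295044) + 2952369 = (-143225 - 456264/584953)*3507909 + 2952369 = -83780349689/584953*3507909 + 2952369 = -293893842697190301/584953 + 2952369 = -293892115700086644/584953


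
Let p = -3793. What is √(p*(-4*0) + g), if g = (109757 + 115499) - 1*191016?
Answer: 8*√535 ≈ 185.04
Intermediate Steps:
g = 34240 (g = 225256 - 191016 = 34240)
√(p*(-4*0) + g) = √(-(-15172)*0 + 34240) = √(-3793*0 + 34240) = √(0 + 34240) = √34240 = 8*√535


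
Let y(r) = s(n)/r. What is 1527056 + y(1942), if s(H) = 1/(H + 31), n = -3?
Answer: 83035197057/54376 ≈ 1.5271e+6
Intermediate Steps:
s(H) = 1/(31 + H)
y(r) = 1/(28*r) (y(r) = 1/((31 - 3)*r) = 1/(28*r))
1527056 + y(1942) = 1527056 + (1/28)/1942 = 1527056 + (1/28)*(1/1942) = 1527056 + 1/54376 = 83035197057/54376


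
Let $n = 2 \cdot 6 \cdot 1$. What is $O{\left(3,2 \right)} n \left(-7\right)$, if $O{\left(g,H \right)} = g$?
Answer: $-252$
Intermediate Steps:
$n = 12$ ($n = 12 \cdot 1 = 12$)
$O{\left(3,2 \right)} n \left(-7\right) = 3 \cdot 12 \left(-7\right) = 36 \left(-7\right) = -252$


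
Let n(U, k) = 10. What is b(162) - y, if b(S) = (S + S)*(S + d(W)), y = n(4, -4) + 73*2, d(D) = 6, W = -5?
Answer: 54276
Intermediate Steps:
y = 156 (y = 10 + 73*2 = 10 + 146 = 156)
b(S) = 2*S*(6 + S) (b(S) = (S + S)*(S + 6) = (2*S)*(6 + S) = 2*S*(6 + S))
b(162) - y = 2*162*(6 + 162) - 1*156 = 2*162*168 - 156 = 54432 - 156 = 54276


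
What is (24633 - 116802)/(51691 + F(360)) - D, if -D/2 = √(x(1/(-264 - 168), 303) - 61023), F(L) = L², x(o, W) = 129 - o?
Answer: -8379/16481 + I*√78918621/18 ≈ -0.5084 + 493.53*I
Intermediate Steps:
D = -I*√78918621/18 (D = -2*√((129 - 1/(-264 - 168)) - 61023) = -2*√((129 - 1/(-432)) - 61023) = -2*√((129 - 1*(-1/432)) - 61023) = -2*√((129 + 1/432) - 61023) = -2*√(55729/432 - 61023) = -I*√78918621/18 ≈ -493.53*I)
(24633 - 116802)/(51691 + F(360)) - D = (24633 - 116802)/(51691 + 360²) - (-1)*I*√78918621/18 = -92169/(51691 + 129600) + I*√78918621/18 = -92169/181291 + I*√78918621/18 = -92169*1/181291 + I*√78918621/18 = -8379/16481 + I*√78918621/18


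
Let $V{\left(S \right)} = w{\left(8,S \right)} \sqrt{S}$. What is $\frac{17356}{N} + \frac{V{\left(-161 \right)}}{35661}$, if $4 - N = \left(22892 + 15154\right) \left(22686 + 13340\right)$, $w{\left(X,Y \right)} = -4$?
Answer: $- \frac{4339}{342661298} - \frac{4 i \sqrt{161}}{35661} \approx -1.2663 \cdot 10^{-5} - 0.0014232 i$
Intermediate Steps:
$V{\left(S \right)} = - 4 \sqrt{S}$
$N = -1370645192$ ($N = 4 - \left(22892 + 15154\right) \left(22686 + 13340\right) = 4 - 38046 \cdot 36026 = 4 - 1370645196 = -1370645192$)
$\frac{17356}{N} + \frac{V{\left(-161 \right)}}{35661} = \frac{17356}{-1370645192} + \frac{\left(-4\right) \sqrt{-161}}{35661} = 17356 \left(- \frac{1}{1370645192}\right) + - 4 i \sqrt{161} \cdot \frac{1}{35661} = - \frac{4339}{342661298} + - 4 i \sqrt{161} \cdot \frac{1}{35661} = - \frac{4339}{342661298} - \frac{4 i \sqrt{161}}{35661}$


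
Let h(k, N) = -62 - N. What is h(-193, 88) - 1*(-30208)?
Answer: 30058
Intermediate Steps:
h(-193, 88) - 1*(-30208) = (-62 - 1*88) - 1*(-30208) = (-62 - 88) + 30208 = -150 + 30208 = 30058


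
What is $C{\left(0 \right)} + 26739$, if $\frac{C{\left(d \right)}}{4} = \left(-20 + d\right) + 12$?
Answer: $26707$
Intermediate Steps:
$C{\left(d \right)} = -32 + 4 d$ ($C{\left(d \right)} = 4 \left(\left(-20 + d\right) + 12\right) = 4 \left(-8 + d\right) = -32 + 4 d$)
$C{\left(0 \right)} + 26739 = \left(-32 + 4 \cdot 0\right) + 26739 = \left(-32 + 0\right) + 26739 = -32 + 26739 = 26707$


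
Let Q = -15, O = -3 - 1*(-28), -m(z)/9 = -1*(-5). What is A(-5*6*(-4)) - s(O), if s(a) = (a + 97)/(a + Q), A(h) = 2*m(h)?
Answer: -511/5 ≈ -102.20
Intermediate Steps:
m(z) = -45 (m(z) = -(-9)*(-5) = -9*5 = -45)
O = 25 (O = -3 + 28 = 25)
A(h) = -90 (A(h) = 2*(-45) = -90)
s(a) = (97 + a)/(-15 + a) (s(a) = (a + 97)/(a - 15) = (97 + a)/(-15 + a))
A(-5*6*(-4)) - s(O) = -90 - (97 + 25)/(-15 + 25) = -90 - 122/10 = -90 - 1*61/5 = -90 - 61/5 = -511/5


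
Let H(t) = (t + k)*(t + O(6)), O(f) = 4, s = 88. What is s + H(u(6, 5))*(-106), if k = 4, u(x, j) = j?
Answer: -8498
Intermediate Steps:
H(t) = (4 + t)² (H(t) = (t + 4)*(t + 4) = (4 + t)*(4 + t) = (4 + t)²)
s + H(u(6, 5))*(-106) = 88 + (16 + 5² + 8*5)*(-106) = 88 + (16 + 25 + 40)*(-106) = 88 + 81*(-106) = 88 - 8586 = -8498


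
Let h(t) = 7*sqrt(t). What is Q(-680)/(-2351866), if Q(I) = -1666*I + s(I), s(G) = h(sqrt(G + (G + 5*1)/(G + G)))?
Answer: -566440/1175933 - 7*(-7393)**(1/4)*sqrt(5)*17**(3/4)/79963444 ≈ -0.4817 - 1.0745e-5*I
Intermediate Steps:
s(G) = 7*(G + (5 + G)/(2*G))**(1/4) (s(G) = 7*sqrt(sqrt(G + (G + 5*1)/(G + G))) = 7*sqrt(sqrt(G + (G + 5)/((2*G)))) = 7*sqrt(sqrt(G + (5 + G)*(1/(2*G)))) = 7*sqrt(sqrt(G + (5 + G)/(2*G))) = 7*(G + (5 + G)/(2*G))**(1/4))
Q(I) = -1666*I + 7*2**(3/4)*(1 + 2*I + 5/I)**(1/4)/2
Q(-680)/(-2351866) = (-1666*(-680) + 7*2**(3/4)*(1 + 2*(-680) + 5/(-680))**(1/4)/2)/(-2351866) = (1132880 + 7*2**(3/4)*(1 - 1360 + 5*(-1/680))**(1/4)/2)*(-1/2351866) = (1132880 + 7*2**(3/4)*(1 - 1360 - 1/136)**(1/4)/2)*(-1/2351866) = (1132880 + 7*2**(3/4)*(-184825/136)**(1/4)/2)*(-1/2351866) = (1132880 + 7*2**(3/4)*((-72643618)**(1/4)*sqrt(5)/34)/2)*(-1/2351866) = (1132880 + 7*(-36321809)**(1/4)*sqrt(5)/34)*(-1/2351866) = -566440/1175933 - 7*(-36321809)**(1/4)*sqrt(5)/79963444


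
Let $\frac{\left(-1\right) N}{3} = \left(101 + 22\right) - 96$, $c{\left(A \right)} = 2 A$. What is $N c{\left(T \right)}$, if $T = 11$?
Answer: $-1782$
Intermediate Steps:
$N = -81$ ($N = - 3 \left(\left(101 + 22\right) - 96\right) = - 3 \left(123 - 96\right) = \left(-3\right) 27 = -81$)
$N c{\left(T \right)} = - 81 \cdot 2 \cdot 11 = \left(-81\right) 22 = -1782$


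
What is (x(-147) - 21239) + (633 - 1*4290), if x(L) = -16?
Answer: -24912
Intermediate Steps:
(x(-147) - 21239) + (633 - 1*4290) = (-16 - 21239) + (633 - 1*4290) = -21255 + (633 - 4290) = -21255 - 3657 = -24912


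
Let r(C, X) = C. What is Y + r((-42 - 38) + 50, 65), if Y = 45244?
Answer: 45214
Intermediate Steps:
Y + r((-42 - 38) + 50, 65) = 45244 + ((-42 - 38) + 50) = 45244 + (-80 + 50) = 45244 - 30 = 45214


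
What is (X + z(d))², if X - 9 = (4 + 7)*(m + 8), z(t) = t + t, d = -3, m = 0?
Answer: 8281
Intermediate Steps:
z(t) = 2*t
X = 97 (X = 9 + (4 + 7)*(0 + 8) = 9 + 11*8 = 9 + 88 = 97)
(X + z(d))² = (97 + 2*(-3))² = (97 - 6)² = 91² = 8281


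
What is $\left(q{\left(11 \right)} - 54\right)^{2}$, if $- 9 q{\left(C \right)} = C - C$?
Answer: $2916$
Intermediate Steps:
$q{\left(C \right)} = 0$ ($q{\left(C \right)} = - \frac{C - C}{9} = \left(- \frac{1}{9}\right) 0 = 0$)
$\left(q{\left(11 \right)} - 54\right)^{2} = \left(0 - 54\right)^{2} = \left(-54\right)^{2} = 2916$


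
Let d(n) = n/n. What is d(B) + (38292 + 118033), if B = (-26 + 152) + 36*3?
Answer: 156326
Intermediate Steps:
B = 234 (B = 126 + 108 = 234)
d(n) = 1
d(B) + (38292 + 118033) = 1 + (38292 + 118033) = 1 + 156325 = 156326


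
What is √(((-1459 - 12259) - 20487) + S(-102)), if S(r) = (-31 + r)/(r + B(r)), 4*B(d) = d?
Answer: I*√2224112295/255 ≈ 184.94*I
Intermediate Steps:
B(d) = d/4
S(r) = 4*(-31 + r)/(5*r) (S(r) = (-31 + r)/(r + r/4) = (-31 + r)/((5*r/4)) = (-31 + r)*(4/(5*r)) = 4*(-31 + r)/(5*r))
√(((-1459 - 12259) - 20487) + S(-102)) = √(((-1459 - 12259) - 20487) + (⅘)*(-31 - 102)/(-102)) = √((-13718 - 20487) + (⅘)*(-1/102)*(-133)) = √(-34205 + 266/255) = √(-8722009/255) = I*√2224112295/255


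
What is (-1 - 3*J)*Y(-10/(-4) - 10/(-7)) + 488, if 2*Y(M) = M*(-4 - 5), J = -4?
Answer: 8219/28 ≈ 293.54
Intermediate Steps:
Y(M) = -9*M/2 (Y(M) = (M*(-4 - 5))/2 = (M*(-9))/2 = (-9*M)/2 = -9*M/2)
(-1 - 3*J)*Y(-10/(-4) - 10/(-7)) + 488 = (-1 - 3*(-4))*(-9*(-10/(-4) - 10/(-7))/2) + 488 = (-1 + 12)*(-9*(-10*(-¼) - 10*(-⅐))/2) + 488 = 11*(-9*(5/2 + 10/7)/2) + 488 = 11*(-9/2*55/14) + 488 = 11*(-495/28) + 488 = -5445/28 + 488 = 8219/28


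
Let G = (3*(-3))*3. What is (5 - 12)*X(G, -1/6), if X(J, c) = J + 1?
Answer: 182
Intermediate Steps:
G = -27 (G = -9*3 = -27)
X(J, c) = 1 + J
(5 - 12)*X(G, -1/6) = (5 - 12)*(1 - 27) = -7*(-26) = 182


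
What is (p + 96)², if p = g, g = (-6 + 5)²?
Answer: 9409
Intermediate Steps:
g = 1 (g = (-1)² = 1)
p = 1
(p + 96)² = (1 + 96)² = 97² = 9409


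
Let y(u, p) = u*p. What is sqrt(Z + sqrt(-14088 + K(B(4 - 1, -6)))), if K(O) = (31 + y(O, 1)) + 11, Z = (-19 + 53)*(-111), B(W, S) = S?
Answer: sqrt(-3774 + 2*I*sqrt(3513)) ≈ 0.9647 + 61.44*I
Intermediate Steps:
y(u, p) = p*u
Z = -3774 (Z = 34*(-111) = -3774)
K(O) = 42 + O (K(O) = (31 + 1*O) + 11 = (31 + O) + 11 = 42 + O)
sqrt(Z + sqrt(-14088 + K(B(4 - 1, -6)))) = sqrt(-3774 + sqrt(-14088 + (42 - 6))) = sqrt(-3774 + sqrt(-14088 + 36)) = sqrt(-3774 + sqrt(-14052)) = sqrt(-3774 + 2*I*sqrt(3513))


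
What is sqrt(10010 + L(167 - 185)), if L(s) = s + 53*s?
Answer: sqrt(9038) ≈ 95.068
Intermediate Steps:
L(s) = 54*s
sqrt(10010 + L(167 - 185)) = sqrt(10010 + 54*(167 - 185)) = sqrt(10010 + 54*(-18)) = sqrt(10010 - 972) = sqrt(9038)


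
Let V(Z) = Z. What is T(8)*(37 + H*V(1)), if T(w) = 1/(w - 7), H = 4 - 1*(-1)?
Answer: 42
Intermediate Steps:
H = 5 (H = 4 + 1 = 5)
T(w) = 1/(-7 + w)
T(8)*(37 + H*V(1)) = (37 + 5*1)/(-7 + 8) = (37 + 5)/1 = 1*42 = 42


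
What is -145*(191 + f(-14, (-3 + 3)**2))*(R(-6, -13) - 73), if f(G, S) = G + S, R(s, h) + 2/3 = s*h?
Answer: -111215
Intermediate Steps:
R(s, h) = -2/3 + h*s (R(s, h) = -2/3 + s*h = -2/3 + h*s)
-145*(191 + f(-14, (-3 + 3)**2))*(R(-6, -13) - 73) = -145*(191 + (-14 + (-3 + 3)**2))*((-2/3 - 13*(-6)) - 73) = -145*(191 + (-14 + 0**2))*((-2/3 + 78) - 73) = -145*(191 + (-14 + 0))*(232/3 - 73) = -145*(191 - 14)*13/3 = -25665*13/3 = -145*767 = -111215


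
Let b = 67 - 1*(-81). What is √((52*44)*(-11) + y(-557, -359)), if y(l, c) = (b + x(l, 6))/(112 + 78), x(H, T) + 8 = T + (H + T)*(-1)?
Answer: 3*I*√100936930/190 ≈ 158.63*I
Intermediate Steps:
b = 148 (b = 67 + 81 = 148)
x(H, T) = -8 - H (x(H, T) = -8 + (T + (H + T)*(-1)) = -8 + (T + (-H - T)) = -8 - H)
y(l, c) = 14/19 - l/190 (y(l, c) = (148 + (-8 - l))/(112 + 78) = (140 - l)/190 = (140 - l)*(1/190) = 14/19 - l/190)
√((52*44)*(-11) + y(-557, -359)) = √((52*44)*(-11) + (14/19 - 1/190*(-557))) = √(2288*(-11) + (14/19 + 557/190)) = √(-25168 + 697/190) = √(-4781223/190) = 3*I*√100936930/190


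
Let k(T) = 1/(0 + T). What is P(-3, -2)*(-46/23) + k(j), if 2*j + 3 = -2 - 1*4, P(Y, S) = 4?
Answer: -74/9 ≈ -8.2222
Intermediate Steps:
j = -9/2 (j = -3/2 + (-2 - 1*4)/2 = -3/2 + (-2 - 4)/2 = -3/2 + (½)*(-6) = -3/2 - 3 = -9/2 ≈ -4.5000)
k(T) = 1/T
P(-3, -2)*(-46/23) + k(j) = 4*(-46/23) + 1/(-9/2) = 4*(-46*1/23) - 2/9 = 4*(-2) - 2/9 = -8 - 2/9 = -74/9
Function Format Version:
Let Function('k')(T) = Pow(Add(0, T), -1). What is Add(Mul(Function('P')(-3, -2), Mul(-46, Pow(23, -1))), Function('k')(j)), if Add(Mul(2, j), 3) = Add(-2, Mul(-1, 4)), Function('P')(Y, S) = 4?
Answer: Rational(-74, 9) ≈ -8.2222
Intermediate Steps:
j = Rational(-9, 2) (j = Add(Rational(-3, 2), Mul(Rational(1, 2), Add(-2, Mul(-1, 4)))) = Add(Rational(-3, 2), Mul(Rational(1, 2), Add(-2, -4))) = Add(Rational(-3, 2), Mul(Rational(1, 2), -6)) = Add(Rational(-3, 2), -3) = Rational(-9, 2) ≈ -4.5000)
Function('k')(T) = Pow(T, -1)
Add(Mul(Function('P')(-3, -2), Mul(-46, Pow(23, -1))), Function('k')(j)) = Add(Mul(4, Mul(-46, Pow(23, -1))), Pow(Rational(-9, 2), -1)) = Add(Mul(4, Mul(-46, Rational(1, 23))), Rational(-2, 9)) = Add(Mul(4, -2), Rational(-2, 9)) = Add(-8, Rational(-2, 9)) = Rational(-74, 9)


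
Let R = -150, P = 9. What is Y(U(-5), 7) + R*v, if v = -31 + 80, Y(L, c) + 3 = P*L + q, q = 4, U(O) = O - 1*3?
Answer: -7421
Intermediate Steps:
U(O) = -3 + O (U(O) = O - 3 = -3 + O)
Y(L, c) = 1 + 9*L (Y(L, c) = -3 + (9*L + 4) = -3 + (4 + 9*L) = 1 + 9*L)
v = 49
Y(U(-5), 7) + R*v = (1 + 9*(-3 - 5)) - 150*49 = (1 + 9*(-8)) - 7350 = (1 - 72) - 7350 = -71 - 7350 = -7421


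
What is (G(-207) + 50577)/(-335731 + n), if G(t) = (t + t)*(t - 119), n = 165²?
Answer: -185541/308506 ≈ -0.60142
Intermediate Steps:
n = 27225
G(t) = 2*t*(-119 + t) (G(t) = (2*t)*(-119 + t) = 2*t*(-119 + t))
(G(-207) + 50577)/(-335731 + n) = (2*(-207)*(-119 - 207) + 50577)/(-335731 + 27225) = (2*(-207)*(-326) + 50577)/(-308506) = (134964 + 50577)*(-1/308506) = 185541*(-1/308506) = -185541/308506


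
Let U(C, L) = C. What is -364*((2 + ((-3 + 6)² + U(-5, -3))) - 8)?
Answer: 728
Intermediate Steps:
-364*((2 + ((-3 + 6)² + U(-5, -3))) - 8) = -364*((2 + ((-3 + 6)² - 5)) - 8) = -364*((2 + (3² - 5)) - 8) = -364*((2 + (9 - 5)) - 8) = -364*((2 + 4) - 8) = -364*(6 - 8) = -364*(-2) = 728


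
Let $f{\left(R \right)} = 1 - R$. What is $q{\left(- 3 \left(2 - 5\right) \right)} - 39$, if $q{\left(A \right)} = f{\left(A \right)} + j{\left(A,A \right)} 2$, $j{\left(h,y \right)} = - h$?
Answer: $-65$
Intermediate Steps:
$q{\left(A \right)} = 1 - 3 A$ ($q{\left(A \right)} = \left(1 - A\right) + - A 2 = \left(1 - A\right) - 2 A = 1 - 3 A$)
$q{\left(- 3 \left(2 - 5\right) \right)} - 39 = \left(1 - 3 \left(- 3 \left(2 - 5\right)\right)\right) - 39 = \left(1 - 3 \left(\left(-3\right) \left(-3\right)\right)\right) - 39 = \left(1 - 27\right) - 39 = -26 - 39 = -65$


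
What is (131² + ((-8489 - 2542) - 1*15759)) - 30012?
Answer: -39641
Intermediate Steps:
(131² + ((-8489 - 2542) - 1*15759)) - 30012 = (17161 + (-11031 - 15759)) - 30012 = (17161 - 26790) - 30012 = -9629 - 30012 = -39641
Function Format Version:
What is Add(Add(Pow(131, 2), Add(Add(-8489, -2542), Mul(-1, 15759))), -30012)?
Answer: -39641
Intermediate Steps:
Add(Add(Pow(131, 2), Add(Add(-8489, -2542), Mul(-1, 15759))), -30012) = Add(Add(17161, Add(-11031, -15759)), -30012) = Add(Add(17161, -26790), -30012) = Add(-9629, -30012) = -39641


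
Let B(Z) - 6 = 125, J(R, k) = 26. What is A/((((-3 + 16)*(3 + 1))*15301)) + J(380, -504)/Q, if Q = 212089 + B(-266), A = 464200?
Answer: 1119695579/1918787130 ≈ 0.58354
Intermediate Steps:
B(Z) = 131 (B(Z) = 6 + 125 = 131)
Q = 212220 (Q = 212089 + 131 = 212220)
A/((((-3 + 16)*(3 + 1))*15301)) + J(380, -504)/Q = 464200/((((-3 + 16)*(3 + 1))*15301)) + 26/212220 = 464200/(((13*4)*15301)) + 26*(1/212220) = 464200/((52*15301)) + 13/106110 = 464200/795652 + 13/106110 = 464200*(1/795652) + 13/106110 = 10550/18083 + 13/106110 = 1119695579/1918787130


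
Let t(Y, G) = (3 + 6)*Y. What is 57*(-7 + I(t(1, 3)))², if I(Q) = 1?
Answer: 2052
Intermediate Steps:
t(Y, G) = 9*Y
57*(-7 + I(t(1, 3)))² = 57*(-7 + 1)² = 57*(-6)² = 57*36 = 2052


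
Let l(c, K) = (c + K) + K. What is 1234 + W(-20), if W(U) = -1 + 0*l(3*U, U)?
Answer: 1233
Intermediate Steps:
l(c, K) = c + 2*K (l(c, K) = (K + c) + K = c + 2*K)
W(U) = -1 (W(U) = -1 + 0*(3*U + 2*U) = -1 + 0*(5*U) = -1 + 0 = -1)
1234 + W(-20) = 1234 - 1 = 1233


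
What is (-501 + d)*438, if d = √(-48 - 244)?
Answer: -219438 + 876*I*√73 ≈ -2.1944e+5 + 7484.5*I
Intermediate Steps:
d = 2*I*√73 (d = √(-292) = 2*I*√73 ≈ 17.088*I)
(-501 + d)*438 = (-501 + 2*I*√73)*438 = -219438 + 876*I*√73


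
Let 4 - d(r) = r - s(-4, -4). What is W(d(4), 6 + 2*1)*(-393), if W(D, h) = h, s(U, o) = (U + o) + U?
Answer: -3144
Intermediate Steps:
s(U, o) = o + 2*U
d(r) = -8 - r (d(r) = 4 - (r - (-4 + 2*(-4))) = 4 - (r - (-4 - 8)) = 4 - (r - 1*(-12)) = 4 - (r + 12) = 4 - (12 + r) = 4 + (-12 - r) = -8 - r)
W(d(4), 6 + 2*1)*(-393) = (6 + 2*1)*(-393) = (6 + 2)*(-393) = 8*(-393) = -3144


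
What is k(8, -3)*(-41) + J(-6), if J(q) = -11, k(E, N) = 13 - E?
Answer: -216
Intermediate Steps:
k(8, -3)*(-41) + J(-6) = (13 - 1*8)*(-41) - 11 = (13 - 8)*(-41) - 11 = 5*(-41) - 11 = -205 - 11 = -216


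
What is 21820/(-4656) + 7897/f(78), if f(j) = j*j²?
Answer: -214957421/46031544 ≈ -4.6698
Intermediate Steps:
f(j) = j³
21820/(-4656) + 7897/f(78) = 21820/(-4656) + 7897/(78³) = 21820*(-1/4656) + 7897/474552 = -5455/1164 + 7897*(1/474552) = -5455/1164 + 7897/474552 = -214957421/46031544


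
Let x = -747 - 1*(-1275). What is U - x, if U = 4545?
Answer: 4017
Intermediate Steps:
x = 528 (x = -747 + 1275 = 528)
U - x = 4545 - 1*528 = 4545 - 528 = 4017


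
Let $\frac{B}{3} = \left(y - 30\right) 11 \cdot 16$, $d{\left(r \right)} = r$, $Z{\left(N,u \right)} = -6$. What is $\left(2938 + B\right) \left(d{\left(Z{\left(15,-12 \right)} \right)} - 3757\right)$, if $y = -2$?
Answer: $52523954$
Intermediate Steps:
$B = -16896$ ($B = 3 \left(-2 - 30\right) 11 \cdot 16 = 3 \left(-32\right) 11 \cdot 16 = 3 \left(\left(-352\right) 16\right) = 3 \left(-5632\right) = -16896$)
$\left(2938 + B\right) \left(d{\left(Z{\left(15,-12 \right)} \right)} - 3757\right) = \left(2938 - 16896\right) \left(-6 - 3757\right) = \left(-13958\right) \left(-3763\right) = 52523954$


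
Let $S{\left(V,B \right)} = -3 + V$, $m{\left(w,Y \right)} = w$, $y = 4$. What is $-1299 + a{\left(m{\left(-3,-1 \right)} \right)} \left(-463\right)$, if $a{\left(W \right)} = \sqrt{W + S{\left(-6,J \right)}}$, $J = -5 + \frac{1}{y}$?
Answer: $-1299 - 926 i \sqrt{3} \approx -1299.0 - 1603.9 i$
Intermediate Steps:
$J = - \frac{19}{4}$ ($J = -5 + \frac{1}{4} = - \frac{19}{4} \approx -4.75$)
$a{\left(W \right)} = \sqrt{-9 + W}$ ($a{\left(W \right)} = \sqrt{W - 9} = \sqrt{-9 + W}$)
$-1299 + a{\left(m{\left(-3,-1 \right)} \right)} \left(-463\right) = -1299 + \sqrt{-9 - 3} \left(-463\right) = -1299 + \sqrt{-12} \left(-463\right) = -1299 + 2 i \sqrt{3} \left(-463\right) = -1299 - 926 i \sqrt{3}$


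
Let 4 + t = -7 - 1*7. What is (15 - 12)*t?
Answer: -54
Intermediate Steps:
t = -18 (t = -4 + (-7 - 1*7) = -4 + (-7 - 7) = -4 - 14 = -18)
(15 - 12)*t = (15 - 12)*(-18) = 3*(-18) = -54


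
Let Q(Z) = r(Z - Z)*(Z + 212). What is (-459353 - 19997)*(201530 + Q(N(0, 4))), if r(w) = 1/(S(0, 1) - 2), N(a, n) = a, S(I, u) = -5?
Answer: -676122216300/7 ≈ -9.6589e+10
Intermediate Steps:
r(w) = -⅐ (r(w) = 1/(-5 - 2) = 1/(-7) = -⅐)
Q(Z) = -212/7 - Z/7 (Q(Z) = -(Z + 212)/7 = -(212 + Z)/7 = -212/7 - Z/7)
(-459353 - 19997)*(201530 + Q(N(0, 4))) = (-459353 - 19997)*(201530 + (-212/7 - ⅐*0)) = -479350*(201530 + (-212/7 + 0)) = -479350*(201530 - 212/7) = -479350*1410498/7 = -676122216300/7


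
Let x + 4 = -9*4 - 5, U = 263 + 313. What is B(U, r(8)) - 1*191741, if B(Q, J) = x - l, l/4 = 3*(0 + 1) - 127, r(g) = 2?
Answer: -191290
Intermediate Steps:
U = 576
l = -496 (l = 4*(3*(0 + 1) - 127) = 4*(3*1 - 127) = 4*(3 - 127) = 4*(-124) = -496)
x = -45 (x = -4 + (-9*4 - 5) = -4 + (-36 - 5) = -4 - 41 = -45)
B(Q, J) = 451 (B(Q, J) = -45 - 1*(-496) = -45 + 496 = 451)
B(U, r(8)) - 1*191741 = 451 - 1*191741 = 451 - 191741 = -191290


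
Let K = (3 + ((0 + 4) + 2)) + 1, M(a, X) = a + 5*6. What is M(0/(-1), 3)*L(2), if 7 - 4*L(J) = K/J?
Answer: 15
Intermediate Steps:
M(a, X) = 30 + a (M(a, X) = a + 30 = 30 + a)
K = 10 (K = (3 + (4 + 2)) + 1 = (3 + 6) + 1 = 9 + 1 = 10)
L(J) = 7/4 - 5/(2*J)
M(0/(-1), 3)*L(2) = (30 + 0/(-1))*((1/4)*(-10 + 7*2)/2) = (30 + 0*(-1))*((1/4)*(1/2)*(-10 + 14)) = (30 + 0)*((1/4)*(1/2)*4) = 30*(1/2) = 15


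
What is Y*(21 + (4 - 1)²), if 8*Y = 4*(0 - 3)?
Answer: -45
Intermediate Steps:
Y = -3/2 (Y = (4*(0 - 3))/8 = (4*(-3))/8 = (⅛)*(-12) = -3/2 ≈ -1.5000)
Y*(21 + (4 - 1)²) = -3*(21 + (4 - 1)²)/2 = -3*(21 + 3²)/2 = -3*(21 + 9)/2 = -3/2*30 = -45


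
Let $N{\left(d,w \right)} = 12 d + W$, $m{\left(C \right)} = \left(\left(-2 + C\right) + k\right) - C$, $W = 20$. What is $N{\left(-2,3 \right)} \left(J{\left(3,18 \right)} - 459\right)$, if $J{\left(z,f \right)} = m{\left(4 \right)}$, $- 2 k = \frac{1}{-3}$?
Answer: $\frac{5530}{3} \approx 1843.3$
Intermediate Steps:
$k = \frac{1}{6}$ ($k = - \frac{1}{2 \left(-3\right)} = \left(- \frac{1}{2}\right) \left(- \frac{1}{3}\right) = \frac{1}{6} \approx 0.16667$)
$m{\left(C \right)} = - \frac{11}{6}$ ($m{\left(C \right)} = \left(\left(-2 + C\right) + \frac{1}{6}\right) - C = \left(- \frac{11}{6} + C\right) - C = - \frac{11}{6}$)
$N{\left(d,w \right)} = 20 + 12 d$ ($N{\left(d,w \right)} = 12 d + 20 = 20 + 12 d$)
$J{\left(z,f \right)} = - \frac{11}{6}$
$N{\left(-2,3 \right)} \left(J{\left(3,18 \right)} - 459\right) = \left(20 + 12 \left(-2\right)\right) \left(- \frac{11}{6} - 459\right) = \left(20 - 24\right) \left(- \frac{2765}{6}\right) = \left(-4\right) \left(- \frac{2765}{6}\right) = \frac{5530}{3}$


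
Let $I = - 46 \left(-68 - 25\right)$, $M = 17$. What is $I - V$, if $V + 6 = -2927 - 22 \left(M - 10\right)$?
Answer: $7365$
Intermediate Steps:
$I = 4278$ ($I = \left(-46\right) \left(-93\right) = 4278$)
$V = -3087$ ($V = -6 - \left(2927 + 22 \left(17 - 10\right)\right) = -6 - 3081 = -3087$)
$I - V = 4278 - -3087 = 4278 + 3087 = 7365$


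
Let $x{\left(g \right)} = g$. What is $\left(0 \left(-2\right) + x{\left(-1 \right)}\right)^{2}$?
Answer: $1$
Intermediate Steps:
$\left(0 \left(-2\right) + x{\left(-1 \right)}\right)^{2} = \left(0 \left(-2\right) - 1\right)^{2} = \left(0 - 1\right)^{2} = \left(-1\right)^{2} = 1$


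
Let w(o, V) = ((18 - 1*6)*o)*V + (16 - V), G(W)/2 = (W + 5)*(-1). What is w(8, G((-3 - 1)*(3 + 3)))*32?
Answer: 116032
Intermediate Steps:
G(W) = -10 - 2*W (G(W) = 2*((W + 5)*(-1)) = 2*((5 + W)*(-1)) = 2*(-5 - W) = -10 - 2*W)
w(o, V) = 16 - V + 12*V*o (w(o, V) = ((18 - 6)*o)*V + (16 - V) = (12*o)*V + (16 - V) = 12*V*o + (16 - V) = 16 - V + 12*V*o)
w(8, G((-3 - 1)*(3 + 3)))*32 = (16 - (-10 - 2*(-3 - 1)*(3 + 3)) + 12*(-10 - 2*(-3 - 1)*(3 + 3))*8)*32 = (16 - (-10 - (-8)*6) + 12*(-10 - (-8)*6)*8)*32 = (16 - (-10 - 2*(-24)) + 12*(-10 - 2*(-24))*8)*32 = (16 - (-10 + 48) + 12*(-10 + 48)*8)*32 = (16 - 1*38 + 12*38*8)*32 = (16 - 38 + 3648)*32 = 3626*32 = 116032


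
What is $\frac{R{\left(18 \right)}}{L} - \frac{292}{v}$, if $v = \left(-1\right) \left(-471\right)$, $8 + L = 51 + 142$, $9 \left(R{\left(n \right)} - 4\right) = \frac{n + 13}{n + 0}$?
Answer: $- \frac{2810477}{4705290} \approx -0.5973$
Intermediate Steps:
$R{\left(n \right)} = 4 + \frac{13 + n}{9 n}$ ($R{\left(n \right)} = 4 + \frac{\left(n + 13\right) \frac{1}{n + 0}}{9} = 4 + \frac{\left(13 + n\right) \frac{1}{n}}{9} = 4 + \frac{\frac{1}{n} \left(13 + n\right)}{9} = 4 + \frac{13 + n}{9 n}$)
$L = 185$ ($L = -8 + \left(51 + 142\right) = -8 + 193 = 185$)
$v = 471$
$\frac{R{\left(18 \right)}}{L} - \frac{292}{v} = \frac{\frac{1}{9} \cdot \frac{1}{18} \left(13 + 37 \cdot 18\right)}{185} - \frac{292}{471} = \frac{1}{9} \cdot \frac{1}{18} \left(13 + 666\right) \frac{1}{185} - \frac{292}{471} = \frac{1}{9} \cdot \frac{1}{18} \cdot 679 \cdot \frac{1}{185} - \frac{292}{471} = \frac{679}{162} \cdot \frac{1}{185} - \frac{292}{471} = \frac{679}{29970} - \frac{292}{471} = - \frac{2810477}{4705290}$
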